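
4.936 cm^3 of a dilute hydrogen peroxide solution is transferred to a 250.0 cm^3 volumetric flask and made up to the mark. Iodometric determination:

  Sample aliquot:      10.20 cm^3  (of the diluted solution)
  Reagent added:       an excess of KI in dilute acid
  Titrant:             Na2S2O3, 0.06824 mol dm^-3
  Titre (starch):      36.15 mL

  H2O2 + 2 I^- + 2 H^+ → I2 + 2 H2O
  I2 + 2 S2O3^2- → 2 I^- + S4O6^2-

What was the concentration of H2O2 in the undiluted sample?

6.125 mol/L

n(S2O3^2-) = 0.03615 × 0.06824 = 2.467 × 10^-3 mol
n(I2) = n(S2O3^2-)/2 = 1.233 × 10^-3 mol
n(H2O2) in the aliquot = 1.233 × 10^-3 mol (1:1 ratio)
[H2O2]_dilute = 1.233 × 10^-3 / 0.01020 = 0.1209 mol/L
[H2O2]_original = 0.1209 × 250.0/4.936 = 6.125 mol/L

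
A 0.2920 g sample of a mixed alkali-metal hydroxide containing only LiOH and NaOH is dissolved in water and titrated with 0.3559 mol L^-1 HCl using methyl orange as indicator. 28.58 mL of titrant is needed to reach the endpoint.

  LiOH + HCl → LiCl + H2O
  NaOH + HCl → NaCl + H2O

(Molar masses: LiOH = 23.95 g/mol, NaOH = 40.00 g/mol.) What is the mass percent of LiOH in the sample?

n(HCl) = 0.02858 × 0.3559 = 0.01017 mol
Let x = n(LiOH), y = n(NaOH).
Titrant: 1x + 1y = 0.01017;  mass: 23.95x + 40.00y = 0.2920
Solving, x = 7.157 × 10^-3 mol, y = 3.015 × 10^-3 mol
mass of LiOH = 7.157 × 10^-3 × 23.95 = 0.1714 g
% LiOH = 0.1714 / 0.2920 × 100 = 58.70 %

58.70 %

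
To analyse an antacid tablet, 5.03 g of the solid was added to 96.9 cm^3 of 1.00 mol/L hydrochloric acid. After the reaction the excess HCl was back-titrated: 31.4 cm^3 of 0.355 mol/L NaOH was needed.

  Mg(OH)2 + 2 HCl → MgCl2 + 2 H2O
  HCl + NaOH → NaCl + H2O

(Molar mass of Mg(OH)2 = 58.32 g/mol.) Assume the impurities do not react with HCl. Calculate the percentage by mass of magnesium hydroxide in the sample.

n(HCl) added = 0.0969 × 1.00 = 0.0969 mol
n(NaOH) used in back-titration = 0.0314 × 0.355 = 0.0111 mol
n(HCl) left over = 0.0111 mol (1:1 ratio)
n(HCl) consumed by analyte = 0.0969 − 0.0111 = 0.0858 mol
From the 1:2 ratio, n(Mg(OH)2) = 1/2 × 0.0858 = 0.0429 mol
mass of Mg(OH)2 = 0.0429 × 58.32 = 2.50 g
% Mg(OH)2 = 2.50 / 5.03 × 100 = 49.7 %

49.7 %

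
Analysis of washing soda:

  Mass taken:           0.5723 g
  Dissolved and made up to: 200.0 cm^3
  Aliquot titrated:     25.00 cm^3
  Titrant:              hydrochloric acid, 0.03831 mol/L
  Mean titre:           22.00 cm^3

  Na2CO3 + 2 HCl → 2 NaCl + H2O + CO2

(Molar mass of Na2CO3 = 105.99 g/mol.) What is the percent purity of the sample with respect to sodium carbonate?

n(HCl) per titration = 0.02200 × 0.03831 = 8.428 × 10^-4 mol
From the 1:2 ratio, n(Na2CO3) in each aliquot = 1/2 × 8.428 × 10^-4 = 4.214 × 10^-4 mol
n(Na2CO3) in the whole flask = 4.214 × 10^-4 × 200.0/25.00 = 3.371 × 10^-3 mol
mass of Na2CO3 = 3.371 × 10^-3 × 105.99 = 0.3573 g
% Na2CO3 = 0.3573 / 0.5723 × 100 = 62.44 %

62.44 %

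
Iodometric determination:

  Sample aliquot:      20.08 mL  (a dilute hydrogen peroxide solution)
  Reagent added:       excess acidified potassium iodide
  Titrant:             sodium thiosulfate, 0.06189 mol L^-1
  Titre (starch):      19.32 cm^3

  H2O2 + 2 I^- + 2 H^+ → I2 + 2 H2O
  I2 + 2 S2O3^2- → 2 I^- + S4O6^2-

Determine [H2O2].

0.02977 mol/L

n(S2O3^2-) = 0.01932 × 0.06189 = 1.196 × 10^-3 mol
n(I2) = n(S2O3^2-)/2 = 5.979 × 10^-4 mol
n(H2O2) in the aliquot = 5.979 × 10^-4 mol (1:1 ratio)
[H2O2] = 5.979 × 10^-4 / 0.02008 = 0.02977 mol/L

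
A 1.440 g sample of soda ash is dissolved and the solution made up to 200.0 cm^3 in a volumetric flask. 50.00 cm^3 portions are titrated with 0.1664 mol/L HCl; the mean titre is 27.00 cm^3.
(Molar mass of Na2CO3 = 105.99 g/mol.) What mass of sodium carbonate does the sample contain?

Na2CO3 + 2 HCl → 2 NaCl + H2O + CO2
n(HCl) per titration = 0.02700 × 0.1664 = 4.493 × 10^-3 mol
From the 1:2 ratio, n(Na2CO3) in each aliquot = 1/2 × 4.493 × 10^-3 = 2.246 × 10^-3 mol
n(Na2CO3) in the whole flask = 2.246 × 10^-3 × 200.0/50.00 = 8.986 × 10^-3 mol
mass of Na2CO3 = 8.986 × 10^-3 × 105.99 = 0.9524 g

0.9524 g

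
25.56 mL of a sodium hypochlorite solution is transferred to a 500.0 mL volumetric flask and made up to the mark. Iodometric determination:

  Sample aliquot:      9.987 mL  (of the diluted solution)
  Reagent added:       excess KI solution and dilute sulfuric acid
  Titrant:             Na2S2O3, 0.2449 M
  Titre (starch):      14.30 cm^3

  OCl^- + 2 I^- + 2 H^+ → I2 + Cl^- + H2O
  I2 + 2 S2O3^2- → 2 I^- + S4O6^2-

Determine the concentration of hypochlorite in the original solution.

3.430 M

n(S2O3^2-) = 0.01430 × 0.2449 = 3.502 × 10^-3 mol
n(I2) = n(S2O3^2-)/2 = 1.751 × 10^-3 mol
n(OCl^-) in the aliquot = 1.751 × 10^-3 mol (1:1 ratio)
[OCl^-]_dilute = 1.751 × 10^-3 / 0.009987 = 0.1753 mol/L
[OCl^-]_original = 0.1753 × 500.0/25.56 = 3.430 mol/L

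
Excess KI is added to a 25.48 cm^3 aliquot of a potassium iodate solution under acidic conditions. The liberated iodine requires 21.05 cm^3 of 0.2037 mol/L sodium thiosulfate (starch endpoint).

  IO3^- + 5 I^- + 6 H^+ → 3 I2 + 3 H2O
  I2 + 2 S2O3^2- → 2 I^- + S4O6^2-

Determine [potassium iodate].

n(S2O3^2-) = 0.02105 × 0.2037 = 4.288 × 10^-3 mol
n(I2) = n(S2O3^2-)/2 = 2.144 × 10^-3 mol
From the 1:3 ratio, n(IO3^-) in the aliquot = 1/3 × 2.144 × 10^-3 = 7.146 × 10^-4 mol
[IO3^-] = 7.146 × 10^-4 / 0.02548 = 0.02805 mol/L

0.02805 mol/L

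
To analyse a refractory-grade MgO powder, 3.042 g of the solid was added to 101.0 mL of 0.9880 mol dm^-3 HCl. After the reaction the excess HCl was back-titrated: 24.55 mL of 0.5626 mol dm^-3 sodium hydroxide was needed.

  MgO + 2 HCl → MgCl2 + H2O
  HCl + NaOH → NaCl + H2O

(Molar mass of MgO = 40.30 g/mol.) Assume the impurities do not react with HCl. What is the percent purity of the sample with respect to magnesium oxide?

56.95 %

n(HCl) added = 0.1010 × 0.9880 = 0.09979 mol
n(NaOH) used in back-titration = 0.02455 × 0.5626 = 0.01381 mol
n(HCl) left over = 0.01381 mol (1:1 ratio)
n(HCl) consumed by analyte = 0.09979 − 0.01381 = 0.08598 mol
From the 1:2 ratio, n(MgO) = 1/2 × 0.08598 = 0.04299 mol
mass of MgO = 0.04299 × 40.30 = 1.732 g
% MgO = 1.732 / 3.042 × 100 = 56.95 %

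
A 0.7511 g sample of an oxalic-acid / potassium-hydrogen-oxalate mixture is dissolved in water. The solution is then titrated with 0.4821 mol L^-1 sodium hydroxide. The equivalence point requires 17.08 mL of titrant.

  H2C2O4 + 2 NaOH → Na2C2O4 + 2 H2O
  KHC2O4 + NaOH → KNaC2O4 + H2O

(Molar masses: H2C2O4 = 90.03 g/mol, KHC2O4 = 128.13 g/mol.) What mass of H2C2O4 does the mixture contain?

0.1646 g

n(NaOH) = 0.01708 × 0.4821 = 8.234 × 10^-3 mol
Let x = n(H2C2O4), y = n(KHC2O4).
Titrant: 2x + 1y = 8.234 × 10^-3;  mass: 90.03x + 128.13y = 0.7511
Solving, x = 1.829 × 10^-3 mol, y = 4.577 × 10^-3 mol
mass of H2C2O4 = 1.829 × 10^-3 × 90.03 = 0.1646 g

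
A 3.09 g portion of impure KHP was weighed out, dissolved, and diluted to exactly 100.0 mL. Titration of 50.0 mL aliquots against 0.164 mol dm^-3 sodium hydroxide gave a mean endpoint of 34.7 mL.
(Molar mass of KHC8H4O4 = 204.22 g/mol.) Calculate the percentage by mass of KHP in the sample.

KHC8H4O4 + NaOH → KNaC8H4O4 + H2O
n(NaOH) per titration = 0.0347 × 0.164 = 5.69 × 10^-3 mol
n(KHC8H4O4) in each aliquot = 5.69 × 10^-3 mol (1:1 ratio)
n(KHC8H4O4) in the whole flask = 5.69 × 10^-3 × 100.0/50.0 = 0.0114 mol
mass of KHC8H4O4 = 0.0114 × 204.22 = 2.32 g
% KHC8H4O4 = 2.32 / 3.09 × 100 = 75.2 %

75.2 %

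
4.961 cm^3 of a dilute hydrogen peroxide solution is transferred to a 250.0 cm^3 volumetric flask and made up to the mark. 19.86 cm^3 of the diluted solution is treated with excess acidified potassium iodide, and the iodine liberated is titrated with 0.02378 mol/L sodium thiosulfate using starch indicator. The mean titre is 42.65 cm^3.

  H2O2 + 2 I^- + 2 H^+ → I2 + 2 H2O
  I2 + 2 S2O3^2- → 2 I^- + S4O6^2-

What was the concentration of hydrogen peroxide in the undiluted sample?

n(S2O3^2-) = 0.04265 × 0.02378 = 1.014 × 10^-3 mol
n(I2) = n(S2O3^2-)/2 = 5.071 × 10^-4 mol
n(H2O2) in the aliquot = 5.071 × 10^-4 mol (1:1 ratio)
[H2O2]_dilute = 5.071 × 10^-4 / 0.01986 = 0.02553 mol/L
[H2O2]_original = 0.02553 × 250.0/4.961 = 1.287 mol/L

1.287 mol/L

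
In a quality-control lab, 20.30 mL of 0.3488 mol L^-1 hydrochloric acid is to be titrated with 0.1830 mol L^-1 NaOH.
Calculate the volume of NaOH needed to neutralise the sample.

38.69 mL

HCl + NaOH → NaCl + H2O
n(HCl) = 0.02030 L × 0.3488 mol/L = 7.081 × 10^-3 mol
n(NaOH) = 7.081 × 10^-3 mol (1:1 stoichiometry)
V(NaOH) = 7.081 × 10^-3 mol / 0.1830 mol/L = 0.03869 L = 38.69 mL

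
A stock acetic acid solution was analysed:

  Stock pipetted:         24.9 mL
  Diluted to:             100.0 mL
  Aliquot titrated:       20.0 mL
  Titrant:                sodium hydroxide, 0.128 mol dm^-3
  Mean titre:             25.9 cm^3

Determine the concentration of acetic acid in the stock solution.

CH3COOH + NaOH → CH3COONa + H2O
n(NaOH) = 0.0259 × 0.128 = 3.32 × 10^-3 mol
n(CH3COOH) in the aliquot = 3.32 × 10^-3 mol (1:1 ratio)
[CH3COOH]_dilute = 3.32 × 10^-3 / 0.0200 = 0.166 mol/L
Dilution factor = 100.0 / 24.9 = 4.016
[CH3COOH]_stock = 0.166 × 4.016 = 0.666 mol/L

0.666 mol/L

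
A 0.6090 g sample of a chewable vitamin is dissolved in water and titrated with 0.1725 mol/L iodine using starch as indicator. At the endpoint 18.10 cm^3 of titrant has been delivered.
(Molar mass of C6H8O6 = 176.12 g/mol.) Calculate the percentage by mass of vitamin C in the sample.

C6H8O6 + I2 → C6H6O6 + 2 HI
n(I2) = 0.01810 L × 0.1725 mol/L = 3.122 × 10^-3 mol
n(C6H8O6) = 3.122 × 10^-3 mol (1:1 ratio)
mass of C6H8O6 = 3.122 × 10^-3 × 176.12 g/mol = 0.5499 g
% C6H8O6 = 0.5499 / 0.6090 × 100 = 90.29 %

90.29 %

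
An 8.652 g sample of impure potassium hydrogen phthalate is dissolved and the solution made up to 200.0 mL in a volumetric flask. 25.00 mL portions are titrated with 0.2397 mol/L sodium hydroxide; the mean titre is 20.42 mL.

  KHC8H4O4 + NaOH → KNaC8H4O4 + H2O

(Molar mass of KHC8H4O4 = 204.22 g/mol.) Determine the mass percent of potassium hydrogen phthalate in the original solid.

92.43 %

n(NaOH) per titration = 0.02042 × 0.2397 = 4.895 × 10^-3 mol
n(KHC8H4O4) in each aliquot = 4.895 × 10^-3 mol (1:1 ratio)
n(KHC8H4O4) in the whole flask = 4.895 × 10^-3 × 200.0/25.00 = 0.03916 mol
mass of KHC8H4O4 = 0.03916 × 204.22 = 7.997 g
% KHC8H4O4 = 7.997 / 8.652 × 100 = 92.43 %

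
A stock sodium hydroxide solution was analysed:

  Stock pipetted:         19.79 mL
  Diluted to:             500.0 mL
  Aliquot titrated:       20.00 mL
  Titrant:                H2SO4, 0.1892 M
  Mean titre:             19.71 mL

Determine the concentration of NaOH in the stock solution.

9.422 M

2 NaOH + H2SO4 → Na2SO4 + 2 H2O
n(H2SO4) = 0.01971 × 0.1892 = 3.729 × 10^-3 mol
From the 2:1 ratio, n(NaOH) in the aliquot = 2/1 × 3.729 × 10^-3 = 7.458 × 10^-3 mol
[NaOH]_dilute = 7.458 × 10^-3 / 0.02000 = 0.3729 mol/L
Dilution factor = 500.0 / 19.79 = 25.27
[NaOH]_stock = 0.3729 × 25.27 = 9.422 mol/L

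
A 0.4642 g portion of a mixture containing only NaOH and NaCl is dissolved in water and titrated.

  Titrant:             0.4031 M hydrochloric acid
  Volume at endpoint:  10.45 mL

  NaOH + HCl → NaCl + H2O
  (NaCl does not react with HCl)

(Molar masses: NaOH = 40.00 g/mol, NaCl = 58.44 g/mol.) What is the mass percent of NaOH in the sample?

n(HCl) = 0.01045 × 0.4031 = 4.212 × 10^-3 mol
Let x = n(NaOH), y = n(NaCl).
Titrant: 1x = 4.212 × 10^-3;  mass: 40.00x + 58.44y = 0.4642
Solving, x = 4.212 × 10^-3 mol, y = 5.060 × 10^-3 mol
mass of NaOH = 4.212 × 10^-3 × 40.00 = 0.1685 g
% NaOH = 0.1685 / 0.4642 × 100 = 36.30 %

36.30 %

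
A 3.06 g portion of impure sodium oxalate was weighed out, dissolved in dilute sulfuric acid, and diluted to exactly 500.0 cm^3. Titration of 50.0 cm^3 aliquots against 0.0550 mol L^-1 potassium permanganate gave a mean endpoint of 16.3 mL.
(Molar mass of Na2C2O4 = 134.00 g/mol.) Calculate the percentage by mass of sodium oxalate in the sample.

98.1 %

2 MnO4^- + 5 C2O4^2- + 16 H^+ → 2 Mn^2+ + 10 CO2 + 8 H2O
n(KMnO4) per titration = 0.0163 × 0.0550 = 8.96 × 10^-4 mol
From the 5:2 ratio, n(Na2C2O4) in each aliquot = 5/2 × 8.96 × 10^-4 = 2.24 × 10^-3 mol
n(Na2C2O4) in the whole flask = 2.24 × 10^-3 × 500.0/50.0 = 0.0224 mol
mass of Na2C2O4 = 0.0224 × 134.00 = 3.00 g
% Na2C2O4 = 3.00 / 3.06 × 100 = 98.1 %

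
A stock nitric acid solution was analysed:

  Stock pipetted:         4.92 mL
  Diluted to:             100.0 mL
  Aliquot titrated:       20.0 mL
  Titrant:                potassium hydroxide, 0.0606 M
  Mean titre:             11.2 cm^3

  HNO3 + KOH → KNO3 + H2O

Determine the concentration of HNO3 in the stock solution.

0.690 M

n(KOH) = 0.0112 × 0.0606 = 6.79 × 10^-4 mol
n(HNO3) in the aliquot = 6.79 × 10^-4 mol (1:1 ratio)
[HNO3]_dilute = 6.79 × 10^-4 / 0.0200 = 0.0339 mol/L
Dilution factor = 100.0 / 4.92 = 20.33
[HNO3]_stock = 0.0339 × 20.33 = 0.690 mol/L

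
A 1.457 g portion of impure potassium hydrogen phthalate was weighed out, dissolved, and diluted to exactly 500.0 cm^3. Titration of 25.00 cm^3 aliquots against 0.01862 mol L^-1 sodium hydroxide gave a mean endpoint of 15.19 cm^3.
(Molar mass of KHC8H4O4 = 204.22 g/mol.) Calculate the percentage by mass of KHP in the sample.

KHC8H4O4 + NaOH → KNaC8H4O4 + H2O
n(NaOH) per titration = 0.01519 × 0.01862 = 2.828 × 10^-4 mol
n(KHC8H4O4) in each aliquot = 2.828 × 10^-4 mol (1:1 ratio)
n(KHC8H4O4) in the whole flask = 2.828 × 10^-4 × 500.0/25.00 = 5.657 × 10^-3 mol
mass of KHC8H4O4 = 5.657 × 10^-3 × 204.22 = 1.155 g
% KHC8H4O4 = 1.155 / 1.457 × 100 = 79.29 %

79.29 %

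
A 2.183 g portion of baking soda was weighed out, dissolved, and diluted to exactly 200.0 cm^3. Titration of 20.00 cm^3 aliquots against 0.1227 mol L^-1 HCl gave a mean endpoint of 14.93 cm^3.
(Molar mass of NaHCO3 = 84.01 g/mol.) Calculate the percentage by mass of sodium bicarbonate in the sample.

NaHCO3 + HCl → NaCl + H2O + CO2
n(HCl) per titration = 0.01493 × 0.1227 = 1.832 × 10^-3 mol
n(NaHCO3) in each aliquot = 1.832 × 10^-3 mol (1:1 ratio)
n(NaHCO3) in the whole flask = 1.832 × 10^-3 × 200.0/20.00 = 0.01832 mol
mass of NaHCO3 = 0.01832 × 84.01 = 1.539 g
% NaHCO3 = 1.539 / 2.183 × 100 = 70.50 %

70.50 %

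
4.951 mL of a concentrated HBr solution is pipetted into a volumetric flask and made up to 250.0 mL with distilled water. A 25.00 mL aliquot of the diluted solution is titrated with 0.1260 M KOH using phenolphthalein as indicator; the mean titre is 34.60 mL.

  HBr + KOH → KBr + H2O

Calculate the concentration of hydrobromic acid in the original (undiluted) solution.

8.805 M

n(KOH) = 0.03460 × 0.1260 = 4.360 × 10^-3 mol
n(HBr) in the aliquot = 4.360 × 10^-3 mol (1:1 ratio)
[HBr]_dilute = 4.360 × 10^-3 / 0.02500 = 0.1744 mol/L
Dilution factor = 250.0 / 4.951 = 50.49
[HBr]_stock = 0.1744 × 50.49 = 8.805 mol/L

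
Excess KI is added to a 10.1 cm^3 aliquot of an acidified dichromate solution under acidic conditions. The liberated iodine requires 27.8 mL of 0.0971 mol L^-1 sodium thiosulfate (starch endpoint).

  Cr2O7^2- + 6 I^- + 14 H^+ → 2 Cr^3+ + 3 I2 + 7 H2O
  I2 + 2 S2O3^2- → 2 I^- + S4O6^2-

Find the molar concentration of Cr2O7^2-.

n(S2O3^2-) = 0.0278 × 0.0971 = 2.70 × 10^-3 mol
n(I2) = n(S2O3^2-)/2 = 1.35 × 10^-3 mol
From the 1:3 ratio, n(Cr2O7^2-) in the aliquot = 1/3 × 1.35 × 10^-3 = 4.50 × 10^-4 mol
[Cr2O7^2-] = 4.50 × 10^-4 / 0.0101 = 0.0445 mol/L

0.0445 mol/L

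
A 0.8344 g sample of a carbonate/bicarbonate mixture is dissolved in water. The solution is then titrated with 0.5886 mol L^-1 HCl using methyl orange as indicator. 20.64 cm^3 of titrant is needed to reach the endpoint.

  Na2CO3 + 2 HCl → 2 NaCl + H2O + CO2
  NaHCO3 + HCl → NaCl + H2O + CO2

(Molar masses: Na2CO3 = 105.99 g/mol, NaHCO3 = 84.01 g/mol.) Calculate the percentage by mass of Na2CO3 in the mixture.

n(HCl) = 0.02064 × 0.5886 = 0.01215 mol
Let x = n(Na2CO3), y = n(NaHCO3).
Titrant: 2x + 1y = 0.01215;  mass: 105.99x + 84.01y = 0.8344
Solving, x = 3.002 × 10^-3 mol, y = 6.145 × 10^-3 mol
mass of Na2CO3 = 3.002 × 10^-3 × 105.99 = 0.3182 g
% Na2CO3 = 0.3182 / 0.8344 × 100 = 38.13 %

38.13 %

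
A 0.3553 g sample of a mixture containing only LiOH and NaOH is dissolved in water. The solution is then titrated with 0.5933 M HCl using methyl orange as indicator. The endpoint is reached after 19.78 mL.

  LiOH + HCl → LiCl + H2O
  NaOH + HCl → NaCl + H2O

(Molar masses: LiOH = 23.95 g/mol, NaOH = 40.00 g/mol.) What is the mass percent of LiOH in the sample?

n(HCl) = 0.01978 × 0.5933 = 0.01174 mol
Let x = n(LiOH), y = n(NaOH).
Titrant: 1x + 1y = 0.01174;  mass: 23.95x + 40.00y = 0.3553
Solving, x = 7.110 × 10^-3 mol, y = 4.625 × 10^-3 mol
mass of LiOH = 7.110 × 10^-3 × 23.95 = 0.1703 g
% LiOH = 0.1703 / 0.3553 × 100 = 47.93 %

47.93 %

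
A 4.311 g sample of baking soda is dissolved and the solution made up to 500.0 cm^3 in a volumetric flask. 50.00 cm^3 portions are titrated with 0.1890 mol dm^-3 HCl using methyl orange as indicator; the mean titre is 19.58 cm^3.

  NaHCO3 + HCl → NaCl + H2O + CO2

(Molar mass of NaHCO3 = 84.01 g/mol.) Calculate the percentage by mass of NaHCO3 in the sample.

72.12 %

n(HCl) per titration = 0.01958 × 0.1890 = 3.701 × 10^-3 mol
n(NaHCO3) in each aliquot = 3.701 × 10^-3 mol (1:1 ratio)
n(NaHCO3) in the whole flask = 3.701 × 10^-3 × 500.0/50.00 = 0.03701 mol
mass of NaHCO3 = 0.03701 × 84.01 = 3.109 g
% NaHCO3 = 3.109 / 4.311 × 100 = 72.12 %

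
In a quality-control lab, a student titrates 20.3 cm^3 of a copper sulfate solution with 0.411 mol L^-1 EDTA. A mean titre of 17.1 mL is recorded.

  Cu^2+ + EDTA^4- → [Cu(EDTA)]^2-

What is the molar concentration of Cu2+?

0.346 mol/L

n(EDTA) = 0.0171 L × 0.411 mol/L = 7.03 × 10^-3 mol
n(Cu2+) = 7.03 × 10^-3 mol (1:1 mole ratio)
[Cu2+] = 7.03 × 10^-3 mol / 0.0203 L = 0.346 mol/L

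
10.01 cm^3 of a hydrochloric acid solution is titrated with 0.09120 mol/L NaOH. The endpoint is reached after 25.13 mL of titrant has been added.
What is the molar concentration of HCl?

HCl + NaOH → NaCl + H2O
n(NaOH) = 0.02513 L × 0.09120 mol/L = 2.292 × 10^-3 mol
n(HCl) = 2.292 × 10^-3 mol (1:1 mole ratio)
[HCl] = 2.292 × 10^-3 mol / 0.01001 L = 0.2290 mol/L

0.2290 mol/L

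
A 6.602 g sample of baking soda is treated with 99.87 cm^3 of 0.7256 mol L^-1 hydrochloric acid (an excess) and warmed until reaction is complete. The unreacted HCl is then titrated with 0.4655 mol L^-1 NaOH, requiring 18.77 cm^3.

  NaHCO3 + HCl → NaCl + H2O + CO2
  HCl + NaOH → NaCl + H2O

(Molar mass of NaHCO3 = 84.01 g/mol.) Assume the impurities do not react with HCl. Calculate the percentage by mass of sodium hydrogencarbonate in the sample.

n(HCl) added = 0.09987 × 0.7256 = 0.07247 mol
n(NaOH) used in back-titration = 0.01877 × 0.4655 = 8.737 × 10^-3 mol
n(HCl) left over = 8.737 × 10^-3 mol (1:1 ratio)
n(HCl) consumed by analyte = 0.07247 − 8.737 × 10^-3 = 0.06373 mol
n(NaHCO3) = 0.06373 mol (1:1 ratio)
mass of NaHCO3 = 0.06373 × 84.01 = 5.354 g
% NaHCO3 = 5.354 / 6.602 × 100 = 81.09 %

81.09 %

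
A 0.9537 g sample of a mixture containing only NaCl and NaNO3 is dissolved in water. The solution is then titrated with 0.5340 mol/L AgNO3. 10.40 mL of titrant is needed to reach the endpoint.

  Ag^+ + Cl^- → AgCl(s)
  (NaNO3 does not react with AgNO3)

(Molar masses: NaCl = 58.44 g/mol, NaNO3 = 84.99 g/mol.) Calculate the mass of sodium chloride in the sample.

n(AgNO3) = 0.01040 × 0.5340 = 5.554 × 10^-3 mol
Let x = n(NaCl), y = n(NaNO3).
Titrant: 1x = 5.554 × 10^-3;  mass: 58.44x + 84.99y = 0.9537
Solving, x = 5.554 × 10^-3 mol, y = 7.403 × 10^-3 mol
mass of NaCl = 5.554 × 10^-3 × 58.44 = 0.3246 g

0.3246 g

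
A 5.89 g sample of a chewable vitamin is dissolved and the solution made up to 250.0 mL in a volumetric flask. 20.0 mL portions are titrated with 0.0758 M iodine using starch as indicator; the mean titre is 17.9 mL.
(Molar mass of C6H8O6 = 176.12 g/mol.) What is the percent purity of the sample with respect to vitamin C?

C6H8O6 + I2 → C6H6O6 + 2 HI
n(I2) per titration = 0.0179 × 0.0758 = 1.36 × 10^-3 mol
n(C6H8O6) in each aliquot = 1.36 × 10^-3 mol (1:1 ratio)
n(C6H8O6) in the whole flask = 1.36 × 10^-3 × 250.0/20.0 = 0.0170 mol
mass of C6H8O6 = 0.0170 × 176.12 = 2.99 g
% C6H8O6 = 2.99 / 5.89 × 100 = 50.7 %

50.7 %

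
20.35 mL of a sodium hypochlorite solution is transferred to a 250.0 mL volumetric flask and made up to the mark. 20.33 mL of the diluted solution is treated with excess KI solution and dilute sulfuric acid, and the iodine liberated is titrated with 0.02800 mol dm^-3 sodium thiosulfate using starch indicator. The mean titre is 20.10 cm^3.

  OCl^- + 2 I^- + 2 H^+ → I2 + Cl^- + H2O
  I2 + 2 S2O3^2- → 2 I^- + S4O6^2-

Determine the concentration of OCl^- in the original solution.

0.1700 mol/L

n(S2O3^2-) = 0.02010 × 0.02800 = 5.628 × 10^-4 mol
n(I2) = n(S2O3^2-)/2 = 2.814 × 10^-4 mol
n(OCl^-) in the aliquot = 2.814 × 10^-4 mol (1:1 ratio)
[OCl^-]_dilute = 2.814 × 10^-4 / 0.02033 = 0.01384 mol/L
[OCl^-]_original = 0.01384 × 250.0/20.35 = 0.1700 mol/L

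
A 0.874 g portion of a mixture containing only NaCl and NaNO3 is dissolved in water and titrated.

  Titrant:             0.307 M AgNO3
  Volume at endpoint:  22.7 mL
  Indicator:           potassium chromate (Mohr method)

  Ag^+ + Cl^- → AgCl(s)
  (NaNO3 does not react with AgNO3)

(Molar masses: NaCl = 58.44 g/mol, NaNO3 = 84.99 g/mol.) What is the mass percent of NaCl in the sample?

n(AgNO3) = 0.0227 × 0.307 = 6.97 × 10^-3 mol
Let x = n(NaCl), y = n(NaNO3).
Titrant: 1x = 6.97 × 10^-3;  mass: 58.44x + 84.99y = 0.874
Solving, x = 6.97 × 10^-3 mol, y = 5.49 × 10^-3 mol
mass of NaCl = 6.97 × 10^-3 × 58.44 = 0.407 g
% NaCl = 0.407 / 0.874 × 100 = 46.6 %

46.6 %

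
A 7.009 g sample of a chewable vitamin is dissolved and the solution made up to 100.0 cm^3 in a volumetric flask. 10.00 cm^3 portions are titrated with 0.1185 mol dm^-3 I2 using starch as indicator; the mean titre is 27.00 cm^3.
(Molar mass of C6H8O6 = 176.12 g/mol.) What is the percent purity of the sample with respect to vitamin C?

C6H8O6 + I2 → C6H6O6 + 2 HI
n(I2) per titration = 0.02700 × 0.1185 = 3.200 × 10^-3 mol
n(C6H8O6) in each aliquot = 3.200 × 10^-3 mol (1:1 ratio)
n(C6H8O6) in the whole flask = 3.200 × 10^-3 × 100.0/10.00 = 0.03200 mol
mass of C6H8O6 = 0.03200 × 176.12 = 5.635 g
% C6H8O6 = 5.635 / 7.009 × 100 = 80.40 %

80.40 %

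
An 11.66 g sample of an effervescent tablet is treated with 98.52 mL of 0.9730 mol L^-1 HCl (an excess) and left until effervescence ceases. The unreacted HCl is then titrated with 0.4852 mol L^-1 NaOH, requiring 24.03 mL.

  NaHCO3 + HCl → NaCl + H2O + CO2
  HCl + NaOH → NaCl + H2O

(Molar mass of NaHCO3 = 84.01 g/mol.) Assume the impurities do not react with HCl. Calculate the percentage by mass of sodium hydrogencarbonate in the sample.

n(HCl) added = 0.09852 × 0.9730 = 0.09586 mol
n(NaOH) used in back-titration = 0.02403 × 0.4852 = 0.01166 mol
n(HCl) left over = 0.01166 mol (1:1 ratio)
n(HCl) consumed by analyte = 0.09586 − 0.01166 = 0.08420 mol
n(NaHCO3) = 0.08420 mol (1:1 ratio)
mass of NaHCO3 = 0.08420 × 84.01 = 7.074 g
% NaHCO3 = 7.074 / 11.66 × 100 = 60.67 %

60.67 %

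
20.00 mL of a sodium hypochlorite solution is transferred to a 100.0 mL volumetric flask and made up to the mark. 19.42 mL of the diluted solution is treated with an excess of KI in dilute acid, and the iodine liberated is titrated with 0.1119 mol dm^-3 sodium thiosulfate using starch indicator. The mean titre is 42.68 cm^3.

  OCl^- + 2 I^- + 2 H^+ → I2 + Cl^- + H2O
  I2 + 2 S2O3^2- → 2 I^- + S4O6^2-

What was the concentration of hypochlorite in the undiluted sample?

n(S2O3^2-) = 0.04268 × 0.1119 = 4.776 × 10^-3 mol
n(I2) = n(S2O3^2-)/2 = 2.388 × 10^-3 mol
n(OCl^-) in the aliquot = 2.388 × 10^-3 mol (1:1 ratio)
[OCl^-]_dilute = 2.388 × 10^-3 / 0.01942 = 0.1230 mol/L
[OCl^-]_original = 0.1230 × 100.0/20.00 = 0.6148 mol/L

0.6148 mol/L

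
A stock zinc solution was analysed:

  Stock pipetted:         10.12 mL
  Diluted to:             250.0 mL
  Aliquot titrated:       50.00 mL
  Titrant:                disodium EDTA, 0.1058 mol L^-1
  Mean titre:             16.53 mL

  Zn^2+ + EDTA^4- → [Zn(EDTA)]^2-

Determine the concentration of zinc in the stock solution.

0.8641 mol/L

n(EDTA) = 0.01653 × 0.1058 = 1.749 × 10^-3 mol
n(Zn2+) in the aliquot = 1.749 × 10^-3 mol (1:1 ratio)
[Zn2+]_dilute = 1.749 × 10^-3 / 0.05000 = 0.03498 mol/L
Dilution factor = 250.0 / 10.12 = 24.70
[Zn2+]_stock = 0.03498 × 24.70 = 0.8641 mol/L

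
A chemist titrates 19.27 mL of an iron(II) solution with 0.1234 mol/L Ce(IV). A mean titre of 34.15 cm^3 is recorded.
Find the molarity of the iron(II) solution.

0.2187 mol/L

Ce^4+ + Fe^2+ → Ce^3+ + Fe^3+
n(Ce4+) = 0.03415 L × 0.1234 mol/L = 4.214 × 10^-3 mol
n(Fe2+) = 4.214 × 10^-3 mol (1:1 mole ratio)
[Fe2+] = 4.214 × 10^-3 mol / 0.01927 L = 0.2187 mol/L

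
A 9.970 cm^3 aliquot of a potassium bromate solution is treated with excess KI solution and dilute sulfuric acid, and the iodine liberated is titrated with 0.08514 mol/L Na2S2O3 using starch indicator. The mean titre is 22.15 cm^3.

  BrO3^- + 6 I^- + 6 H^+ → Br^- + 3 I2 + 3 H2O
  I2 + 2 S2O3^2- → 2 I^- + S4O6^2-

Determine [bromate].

0.03153 mol/L

n(S2O3^2-) = 0.02215 × 0.08514 = 1.886 × 10^-3 mol
n(I2) = n(S2O3^2-)/2 = 9.429 × 10^-4 mol
From the 1:3 ratio, n(BrO3^-) in the aliquot = 1/3 × 9.429 × 10^-4 = 3.143 × 10^-4 mol
[BrO3^-] = 3.143 × 10^-4 / 0.009970 = 0.03153 mol/L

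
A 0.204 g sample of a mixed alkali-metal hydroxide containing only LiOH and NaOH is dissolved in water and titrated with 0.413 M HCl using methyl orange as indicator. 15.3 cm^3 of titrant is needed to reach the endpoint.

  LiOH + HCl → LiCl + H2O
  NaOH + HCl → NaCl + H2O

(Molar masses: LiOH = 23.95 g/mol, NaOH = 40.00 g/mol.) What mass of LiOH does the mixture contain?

n(HCl) = 0.0153 × 0.413 = 6.32 × 10^-3 mol
Let x = n(LiOH), y = n(NaOH).
Titrant: 1x + 1y = 6.32 × 10^-3;  mass: 23.95x + 40.00y = 0.204
Solving, x = 3.04 × 10^-3 mol, y = 3.28 × 10^-3 mol
mass of LiOH = 3.04 × 10^-3 × 23.95 = 0.0728 g

0.0728 g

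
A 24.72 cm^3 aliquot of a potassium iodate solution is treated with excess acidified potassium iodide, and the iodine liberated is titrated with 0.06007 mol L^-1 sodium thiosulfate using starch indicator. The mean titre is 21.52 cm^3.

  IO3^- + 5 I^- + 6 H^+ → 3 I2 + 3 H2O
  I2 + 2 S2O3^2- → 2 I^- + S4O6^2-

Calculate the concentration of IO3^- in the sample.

n(S2O3^2-) = 0.02152 × 0.06007 = 1.293 × 10^-3 mol
n(I2) = n(S2O3^2-)/2 = 6.464 × 10^-4 mol
From the 1:3 ratio, n(IO3^-) in the aliquot = 1/3 × 6.464 × 10^-4 = 2.155 × 10^-4 mol
[IO3^-] = 2.155 × 10^-4 / 0.02472 = 0.008716 mol/L

0.008716 mol/L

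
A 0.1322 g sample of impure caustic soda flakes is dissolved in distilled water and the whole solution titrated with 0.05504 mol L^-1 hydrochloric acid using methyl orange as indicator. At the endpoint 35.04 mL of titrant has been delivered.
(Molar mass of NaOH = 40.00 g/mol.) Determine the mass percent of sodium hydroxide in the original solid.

NaOH + HCl → NaCl + H2O
n(HCl) = 0.03504 L × 0.05504 mol/L = 1.929 × 10^-3 mol
n(NaOH) = 1.929 × 10^-3 mol (1:1 ratio)
mass of NaOH = 1.929 × 10^-3 × 40.00 g/mol = 0.07714 g
% NaOH = 0.07714 / 0.1322 × 100 = 58.35 %

58.35 %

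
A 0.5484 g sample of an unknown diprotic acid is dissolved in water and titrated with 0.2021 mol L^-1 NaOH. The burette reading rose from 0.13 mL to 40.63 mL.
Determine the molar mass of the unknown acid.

134.0 g/mol

n(NaOH) = 0.04050 L × 0.2021 mol/L = 8.185 × 10^-3 mol
From the 1:2 ratio, n(H2A) = 1/2 × 8.185 × 10^-3 = 4.093 × 10^-3 mol
M = m / n = 0.5484 g / 4.093 × 10^-3 mol = 134.0 g/mol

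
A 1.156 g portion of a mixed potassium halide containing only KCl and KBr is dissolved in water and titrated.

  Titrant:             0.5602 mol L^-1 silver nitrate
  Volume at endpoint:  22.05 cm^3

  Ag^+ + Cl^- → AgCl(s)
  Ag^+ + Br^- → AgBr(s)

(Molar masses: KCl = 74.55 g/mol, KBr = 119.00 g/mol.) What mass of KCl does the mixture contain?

0.5265 g

n(AgNO3) = 0.02205 × 0.5602 = 0.01235 mol
Let x = n(KCl), y = n(KBr).
Titrant: 1x + 1y = 0.01235;  mass: 74.55x + 119.00y = 1.156
Solving, x = 7.063 × 10^-3 mol, y = 5.290 × 10^-3 mol
mass of KCl = 7.063 × 10^-3 × 74.55 = 0.5265 g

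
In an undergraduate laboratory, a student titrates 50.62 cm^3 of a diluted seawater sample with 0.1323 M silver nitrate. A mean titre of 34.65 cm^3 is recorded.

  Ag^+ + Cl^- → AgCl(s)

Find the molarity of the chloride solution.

n(AgNO3) = 0.03465 L × 0.1323 mol/L = 4.584 × 10^-3 mol
n(Cl-) = 4.584 × 10^-3 mol (1:1 mole ratio)
[Cl-] = 4.584 × 10^-3 mol / 0.05062 L = 0.09056 mol/L

0.09056 M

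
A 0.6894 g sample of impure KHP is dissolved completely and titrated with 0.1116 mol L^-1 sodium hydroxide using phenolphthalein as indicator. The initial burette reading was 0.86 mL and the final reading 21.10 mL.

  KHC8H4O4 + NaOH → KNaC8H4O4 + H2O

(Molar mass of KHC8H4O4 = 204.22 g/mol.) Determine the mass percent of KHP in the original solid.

66.91 %

n(NaOH) = 0.02024 L × 0.1116 mol/L = 2.259 × 10^-3 mol
n(KHC8H4O4) = 2.259 × 10^-3 mol (1:1 ratio)
mass of KHC8H4O4 = 2.259 × 10^-3 × 204.22 g/mol = 0.4613 g
% KHC8H4O4 = 0.4613 / 0.6894 × 100 = 66.91 %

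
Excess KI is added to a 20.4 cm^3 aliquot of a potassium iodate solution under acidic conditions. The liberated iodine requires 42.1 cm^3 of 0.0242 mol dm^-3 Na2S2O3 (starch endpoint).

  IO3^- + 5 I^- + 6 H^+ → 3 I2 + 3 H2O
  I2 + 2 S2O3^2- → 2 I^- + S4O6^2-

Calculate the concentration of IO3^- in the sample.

0.00832 mol/L

n(S2O3^2-) = 0.0421 × 0.0242 = 1.02 × 10^-3 mol
n(I2) = n(S2O3^2-)/2 = 5.09 × 10^-4 mol
From the 1:3 ratio, n(IO3^-) in the aliquot = 1/3 × 5.09 × 10^-4 = 1.70 × 10^-4 mol
[IO3^-] = 1.70 × 10^-4 / 0.0204 = 0.00832 mol/L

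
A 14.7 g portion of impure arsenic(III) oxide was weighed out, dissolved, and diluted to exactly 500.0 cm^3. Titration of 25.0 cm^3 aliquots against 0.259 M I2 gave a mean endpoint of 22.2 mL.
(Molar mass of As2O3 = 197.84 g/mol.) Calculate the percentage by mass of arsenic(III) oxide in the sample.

77.4 %

As2O3 + 2 I2 + 2 H2O → As2O5 + 4 HI
n(I2) per titration = 0.0222 × 0.259 = 5.75 × 10^-3 mol
From the 1:2 ratio, n(As2O3) in each aliquot = 1/2 × 5.75 × 10^-3 = 2.87 × 10^-3 mol
n(As2O3) in the whole flask = 2.87 × 10^-3 × 500.0/25.0 = 0.0575 mol
mass of As2O3 = 0.0575 × 197.84 = 11.4 g
% As2O3 = 11.4 / 14.7 × 100 = 77.4 %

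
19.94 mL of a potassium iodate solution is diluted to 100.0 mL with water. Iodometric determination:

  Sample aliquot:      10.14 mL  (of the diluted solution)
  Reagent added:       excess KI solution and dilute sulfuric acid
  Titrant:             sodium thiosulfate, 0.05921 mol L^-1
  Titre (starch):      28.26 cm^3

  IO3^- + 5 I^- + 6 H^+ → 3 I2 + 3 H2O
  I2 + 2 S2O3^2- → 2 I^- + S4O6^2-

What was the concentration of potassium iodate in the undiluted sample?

0.1379 mol/L

n(S2O3^2-) = 0.02826 × 0.05921 = 1.673 × 10^-3 mol
n(I2) = n(S2O3^2-)/2 = 8.366 × 10^-4 mol
From the 1:3 ratio, n(IO3^-) in the aliquot = 1/3 × 8.366 × 10^-4 = 2.789 × 10^-4 mol
[IO3^-]_dilute = 2.789 × 10^-4 / 0.01014 = 0.02750 mol/L
[IO3^-]_original = 0.02750 × 100.0/19.94 = 0.1379 mol/L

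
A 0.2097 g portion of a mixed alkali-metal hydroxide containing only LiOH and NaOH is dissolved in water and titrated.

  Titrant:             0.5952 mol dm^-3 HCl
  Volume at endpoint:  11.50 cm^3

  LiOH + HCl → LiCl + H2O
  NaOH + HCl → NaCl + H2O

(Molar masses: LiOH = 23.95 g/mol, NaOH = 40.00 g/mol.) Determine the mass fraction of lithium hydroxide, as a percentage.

n(HCl) = 0.01150 × 0.5952 = 6.845 × 10^-3 mol
Let x = n(LiOH), y = n(NaOH).
Titrant: 1x + 1y = 6.845 × 10^-3;  mass: 23.95x + 40.00y = 0.2097
Solving, x = 3.993 × 10^-3 mol, y = 2.852 × 10^-3 mol
mass of LiOH = 3.993 × 10^-3 × 23.95 = 0.09564 g
% LiOH = 0.09564 / 0.2097 × 100 = 45.61 %

45.61 %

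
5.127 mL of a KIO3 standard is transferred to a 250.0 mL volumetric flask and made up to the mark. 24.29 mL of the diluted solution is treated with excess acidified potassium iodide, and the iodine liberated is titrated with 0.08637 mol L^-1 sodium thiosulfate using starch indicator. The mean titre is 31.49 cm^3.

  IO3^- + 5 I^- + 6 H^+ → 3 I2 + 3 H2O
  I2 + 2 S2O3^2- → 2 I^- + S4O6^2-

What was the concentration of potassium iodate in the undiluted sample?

n(S2O3^2-) = 0.03149 × 0.08637 = 2.720 × 10^-3 mol
n(I2) = n(S2O3^2-)/2 = 1.360 × 10^-3 mol
From the 1:3 ratio, n(IO3^-) in the aliquot = 1/3 × 1.360 × 10^-3 = 4.533 × 10^-4 mol
[IO3^-]_dilute = 4.533 × 10^-4 / 0.02429 = 0.01866 mol/L
[IO3^-]_original = 0.01866 × 250.0/5.127 = 0.9100 mol/L

0.9100 mol/L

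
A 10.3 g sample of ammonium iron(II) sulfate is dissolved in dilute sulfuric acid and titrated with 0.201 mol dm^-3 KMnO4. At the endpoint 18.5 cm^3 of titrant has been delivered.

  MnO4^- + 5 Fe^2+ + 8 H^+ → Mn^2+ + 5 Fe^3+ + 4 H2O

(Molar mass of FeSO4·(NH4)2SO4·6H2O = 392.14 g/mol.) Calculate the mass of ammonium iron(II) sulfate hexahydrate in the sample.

n(KMnO4) = 0.0185 L × 0.201 mol/L = 3.72 × 10^-3 mol
From the 5:1 ratio, n(FeSO4·(NH4)2SO4·6H2O) = 5/1 × 3.72 × 10^-3 = 0.0186 mol
mass of FeSO4·(NH4)2SO4·6H2O = 0.0186 × 392.14 g/mol = 7.29 g

7.29 g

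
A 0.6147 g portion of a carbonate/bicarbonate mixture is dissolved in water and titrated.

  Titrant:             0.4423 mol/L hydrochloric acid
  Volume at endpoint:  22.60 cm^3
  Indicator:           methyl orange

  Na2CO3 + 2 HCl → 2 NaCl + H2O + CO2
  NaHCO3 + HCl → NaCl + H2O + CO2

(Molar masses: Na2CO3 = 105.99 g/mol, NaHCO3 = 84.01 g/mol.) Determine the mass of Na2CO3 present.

0.3846 g

n(HCl) = 0.02260 × 0.4423 = 9.996 × 10^-3 mol
Let x = n(Na2CO3), y = n(NaHCO3).
Titrant: 2x + 1y = 9.996 × 10^-3;  mass: 105.99x + 84.01y = 0.6147
Solving, x = 3.628 × 10^-3 mol, y = 2.739 × 10^-3 mol
mass of Na2CO3 = 3.628 × 10^-3 × 105.99 = 0.3846 g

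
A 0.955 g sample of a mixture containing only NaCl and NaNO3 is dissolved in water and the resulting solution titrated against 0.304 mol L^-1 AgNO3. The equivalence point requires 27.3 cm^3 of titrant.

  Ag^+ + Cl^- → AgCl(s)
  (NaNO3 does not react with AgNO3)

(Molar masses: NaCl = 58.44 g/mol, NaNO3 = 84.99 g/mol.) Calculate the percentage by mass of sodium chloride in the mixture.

n(AgNO3) = 0.0273 × 0.304 = 8.30 × 10^-3 mol
Let x = n(NaCl), y = n(NaNO3).
Titrant: 1x = 8.30 × 10^-3;  mass: 58.44x + 84.99y = 0.955
Solving, x = 8.30 × 10^-3 mol, y = 5.53 × 10^-3 mol
mass of NaCl = 8.30 × 10^-3 × 58.44 = 0.485 g
% NaCl = 0.485 / 0.955 × 100 = 50.8 %

50.8 %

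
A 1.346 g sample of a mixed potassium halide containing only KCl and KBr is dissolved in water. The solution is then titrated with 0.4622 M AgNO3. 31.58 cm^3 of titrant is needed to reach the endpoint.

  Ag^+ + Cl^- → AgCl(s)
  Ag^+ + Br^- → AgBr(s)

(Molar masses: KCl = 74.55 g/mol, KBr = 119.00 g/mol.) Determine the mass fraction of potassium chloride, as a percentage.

n(AgNO3) = 0.03158 × 0.4622 = 0.01460 mol
Let x = n(KCl), y = n(KBr).
Titrant: 1x + 1y = 0.01460;  mass: 74.55x + 119.00y = 1.346
Solving, x = 8.795 × 10^-3 mol, y = 5.801 × 10^-3 mol
mass of KCl = 8.795 × 10^-3 × 74.55 = 0.6557 g
% KCl = 0.6557 / 1.346 × 100 = 48.71 %

48.71 %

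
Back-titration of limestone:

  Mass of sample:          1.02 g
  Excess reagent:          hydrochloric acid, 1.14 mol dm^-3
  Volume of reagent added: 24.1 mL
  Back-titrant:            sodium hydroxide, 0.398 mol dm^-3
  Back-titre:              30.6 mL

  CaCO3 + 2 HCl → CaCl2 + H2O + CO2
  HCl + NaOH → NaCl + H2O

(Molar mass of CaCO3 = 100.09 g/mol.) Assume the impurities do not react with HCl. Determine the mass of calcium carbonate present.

0.765 g

n(HCl) added = 0.0241 × 1.14 = 0.0275 mol
n(NaOH) used in back-titration = 0.0306 × 0.398 = 0.0122 mol
n(HCl) left over = 0.0122 mol (1:1 ratio)
n(HCl) consumed by analyte = 0.0275 − 0.0122 = 0.0153 mol
From the 1:2 ratio, n(CaCO3) = 1/2 × 0.0153 = 7.65 × 10^-3 mol
mass of CaCO3 = 7.65 × 10^-3 × 100.09 = 0.765 g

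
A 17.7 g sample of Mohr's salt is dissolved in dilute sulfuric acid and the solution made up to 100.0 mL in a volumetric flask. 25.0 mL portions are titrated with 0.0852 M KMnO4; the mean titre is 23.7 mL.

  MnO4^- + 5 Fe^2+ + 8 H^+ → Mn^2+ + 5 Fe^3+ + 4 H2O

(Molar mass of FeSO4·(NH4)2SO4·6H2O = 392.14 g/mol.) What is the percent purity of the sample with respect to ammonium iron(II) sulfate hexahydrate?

89.5 %

n(KMnO4) per titration = 0.0237 × 0.0852 = 2.02 × 10^-3 mol
From the 5:1 ratio, n(FeSO4·(NH4)2SO4·6H2O) in each aliquot = 5/1 × 2.02 × 10^-3 = 0.0101 mol
n(FeSO4·(NH4)2SO4·6H2O) in the whole flask = 0.0101 × 100.0/25.0 = 0.0404 mol
mass of FeSO4·(NH4)2SO4·6H2O = 0.0404 × 392.14 = 15.8 g
% FeSO4·(NH4)2SO4·6H2O = 15.8 / 17.7 × 100 = 89.5 %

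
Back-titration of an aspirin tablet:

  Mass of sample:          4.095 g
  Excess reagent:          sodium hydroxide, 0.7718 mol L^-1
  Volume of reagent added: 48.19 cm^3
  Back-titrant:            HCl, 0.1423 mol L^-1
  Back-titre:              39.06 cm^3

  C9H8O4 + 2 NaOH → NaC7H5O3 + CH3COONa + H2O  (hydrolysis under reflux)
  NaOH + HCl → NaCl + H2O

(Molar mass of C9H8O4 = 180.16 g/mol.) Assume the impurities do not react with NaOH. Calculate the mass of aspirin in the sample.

2.850 g

n(NaOH) added = 0.04819 × 0.7718 = 0.03719 mol
n(HCl) used in back-titration = 0.03906 × 0.1423 = 5.558 × 10^-3 mol
n(NaOH) left over = 5.558 × 10^-3 mol (1:1 ratio)
n(NaOH) consumed by analyte = 0.03719 − 5.558 × 10^-3 = 0.03163 mol
From the 1:2 ratio, n(C9H8O4) = 1/2 × 0.03163 = 0.01582 mol
mass of C9H8O4 = 0.01582 × 180.16 = 2.850 g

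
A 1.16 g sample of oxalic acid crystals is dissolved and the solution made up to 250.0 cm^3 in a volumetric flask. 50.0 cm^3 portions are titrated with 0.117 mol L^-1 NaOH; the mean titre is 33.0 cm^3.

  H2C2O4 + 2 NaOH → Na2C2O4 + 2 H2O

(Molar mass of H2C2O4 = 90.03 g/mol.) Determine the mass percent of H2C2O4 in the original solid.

n(NaOH) per titration = 0.0330 × 0.117 = 3.86 × 10^-3 mol
From the 1:2 ratio, n(H2C2O4) in each aliquot = 1/2 × 3.86 × 10^-3 = 1.93 × 10^-3 mol
n(H2C2O4) in the whole flask = 1.93 × 10^-3 × 250.0/50.0 = 9.65 × 10^-3 mol
mass of H2C2O4 = 9.65 × 10^-3 × 90.03 = 0.869 g
% H2C2O4 = 0.869 / 1.16 × 100 = 74.9 %

74.9 %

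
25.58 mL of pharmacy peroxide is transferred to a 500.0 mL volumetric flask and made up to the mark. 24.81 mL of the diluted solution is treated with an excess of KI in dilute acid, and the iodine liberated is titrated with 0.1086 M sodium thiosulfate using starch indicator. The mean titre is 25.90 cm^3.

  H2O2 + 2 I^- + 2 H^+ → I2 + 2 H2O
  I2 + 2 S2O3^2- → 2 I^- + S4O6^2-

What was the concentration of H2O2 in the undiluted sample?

n(S2O3^2-) = 0.02590 × 0.1086 = 2.813 × 10^-3 mol
n(I2) = n(S2O3^2-)/2 = 1.406 × 10^-3 mol
n(H2O2) in the aliquot = 1.406 × 10^-3 mol (1:1 ratio)
[H2O2]_dilute = 1.406 × 10^-3 / 0.02481 = 0.05669 mol/L
[H2O2]_original = 0.05669 × 500.0/25.58 = 1.108 mol/L

1.108 M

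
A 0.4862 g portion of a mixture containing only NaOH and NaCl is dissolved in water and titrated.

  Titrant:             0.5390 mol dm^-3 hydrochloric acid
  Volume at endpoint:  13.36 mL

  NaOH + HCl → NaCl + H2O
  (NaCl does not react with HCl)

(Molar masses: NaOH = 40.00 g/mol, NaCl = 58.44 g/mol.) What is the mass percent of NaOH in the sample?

n(HCl) = 0.01336 × 0.5390 = 7.201 × 10^-3 mol
Let x = n(NaOH), y = n(NaCl).
Titrant: 1x = 7.201 × 10^-3;  mass: 40.00x + 58.44y = 0.4862
Solving, x = 7.201 × 10^-3 mol, y = 3.391 × 10^-3 mol
mass of NaOH = 7.201 × 10^-3 × 40.00 = 0.2880 g
% NaOH = 0.2880 / 0.4862 × 100 = 59.24 %

59.24 %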